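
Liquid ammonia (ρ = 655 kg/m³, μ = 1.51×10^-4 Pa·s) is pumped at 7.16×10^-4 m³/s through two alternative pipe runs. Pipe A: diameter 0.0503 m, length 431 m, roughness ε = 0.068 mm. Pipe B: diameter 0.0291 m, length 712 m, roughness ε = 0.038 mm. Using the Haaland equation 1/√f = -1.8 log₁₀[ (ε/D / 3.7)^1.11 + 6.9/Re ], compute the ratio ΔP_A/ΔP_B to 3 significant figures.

Pipe A: V = Q/A = 0.000716/0.001987 = 0.3603 m/s; Re = 7.862e+04; ε/D = 0.00135; Haaland → f = 0.02357; ΔP_A = f(L/D)(ρV²/2) = 8588 Pa.
Pipe B: V = Q/A = 0.000716/0.0006651 = 1.077 m/s; Re = 1.359e+05; ε/D = 0.00131; Haaland → f = 0.0225; ΔP_B = f(L/D)(ρV²/2) = 2.09e+05 Pa.
ΔP_A/ΔP_B = 8588/2.09e+05 = 0.0411.

ΔP_A/ΔP_B ≈ 0.0411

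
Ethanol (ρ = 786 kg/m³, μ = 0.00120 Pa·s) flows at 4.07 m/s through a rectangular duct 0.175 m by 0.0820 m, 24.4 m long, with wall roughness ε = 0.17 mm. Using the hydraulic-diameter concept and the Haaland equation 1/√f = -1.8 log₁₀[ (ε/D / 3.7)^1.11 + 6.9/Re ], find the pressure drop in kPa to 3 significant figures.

ΔP ≈ 32.0 kPa

Hydraulic diameter D_h = 4A/P = 4·(0.175·0.082)/(2·(0.175+0.082)) = 0.0574/0.514 = 0.1117 m.
Re = ρVD_h/μ = 786·4.07·0.1117/0.0012 = 2.977e+05.
ε/D_h = 0.00017/0.1117 = 0.00152; Haaland gives 1/√f = -1.8 log₁₀[0.000175+2.32e-05] = 6.667, so f = 0.0225.
ΔP = f(L/D_h)(ρV²/2) = 0.0225·24.4/0.1117·6510 = 3.2e+04 Pa.
ΔP = 32.0 kPa.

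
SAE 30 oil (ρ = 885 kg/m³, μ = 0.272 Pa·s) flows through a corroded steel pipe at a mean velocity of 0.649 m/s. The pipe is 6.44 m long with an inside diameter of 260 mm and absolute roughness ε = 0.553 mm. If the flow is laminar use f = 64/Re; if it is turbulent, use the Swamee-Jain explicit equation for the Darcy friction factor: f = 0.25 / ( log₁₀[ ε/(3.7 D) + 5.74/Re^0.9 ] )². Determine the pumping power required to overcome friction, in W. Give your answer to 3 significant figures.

Reynolds number Re = ρVD/μ = 885 · 0.649 · 0.26 / 0.272 = 549.
Re < 2300 → laminar flow, so f = 64/Re = 64/549 = 0.1166 (the turbulent correlation is not needed).
Darcy-Weisbach: ΔP = f(L/D)(ρV²/2) = 0.1166·(6.44/0.26)·(885·0.649²/2) = 0.1166·24.77·186.4 = 538.1 Pa.
Q = V·A = 0.649·0.05309 = 0.03446 m³/s.
Pumping power P = QΔP = 0.03446·538.1 = 18.54 W = 18.5 W.

P ≈ 18.5 W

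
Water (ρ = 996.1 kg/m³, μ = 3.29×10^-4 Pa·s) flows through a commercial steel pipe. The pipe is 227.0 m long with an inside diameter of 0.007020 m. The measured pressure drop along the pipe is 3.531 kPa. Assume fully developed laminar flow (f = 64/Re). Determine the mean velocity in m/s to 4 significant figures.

V ≈ 0.07281 m/s

For laminar flow, f = 64/Re with Re = ρVD/μ, so Darcy-Weisbach reduces to ΔP = 32μLV/D². Solving for V: V = ΔP·D²/(32μL) = 3531·(0.00702)²/(32·0.000329·227) = 0.07281 m/s.
Check: Re = ρVD/μ = 996.1·0.07281·0.00702/0.000329 = 1548 < 2300, so the laminar assumption holds.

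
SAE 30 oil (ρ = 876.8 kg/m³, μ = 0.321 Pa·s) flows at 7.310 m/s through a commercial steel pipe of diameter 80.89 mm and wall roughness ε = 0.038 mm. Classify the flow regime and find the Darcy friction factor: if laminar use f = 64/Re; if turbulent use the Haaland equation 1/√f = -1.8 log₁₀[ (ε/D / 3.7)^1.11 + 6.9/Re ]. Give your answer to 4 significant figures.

f ≈ 0.03963

Re = ρVD/μ = 876.8·7.31·0.08089/0.321 = 1615.
Re < 2300 → laminar, so f = 64/Re = 0.03963 (roughness is irrelevant in laminar flow).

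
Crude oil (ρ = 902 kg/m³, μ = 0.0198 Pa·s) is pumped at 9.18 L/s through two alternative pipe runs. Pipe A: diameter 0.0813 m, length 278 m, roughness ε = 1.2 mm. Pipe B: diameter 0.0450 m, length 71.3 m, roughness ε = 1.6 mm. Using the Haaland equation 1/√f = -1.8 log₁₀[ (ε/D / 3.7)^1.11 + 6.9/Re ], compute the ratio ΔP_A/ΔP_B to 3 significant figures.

ΔP_A/ΔP_B ≈ 0.158

Pipe A: V = Q/A = 0.00918/0.005191 = 1.768 m/s; Re = 6549; ε/D = 0.0148; Haaland → f = 0.04973; ΔP_A = f(L/D)(ρV²/2) = 2.398e+05 Pa.
Pipe B: V = Q/A = 0.00918/0.00159 = 5.772 m/s; Re = 1.183e+04; ε/D = 0.0356; Haaland → f = 0.06392; ΔP_B = f(L/D)(ρV²/2) = 1.522e+06 Pa.
ΔP_A/ΔP_B = 2.398e+05/1.522e+06 = 0.158.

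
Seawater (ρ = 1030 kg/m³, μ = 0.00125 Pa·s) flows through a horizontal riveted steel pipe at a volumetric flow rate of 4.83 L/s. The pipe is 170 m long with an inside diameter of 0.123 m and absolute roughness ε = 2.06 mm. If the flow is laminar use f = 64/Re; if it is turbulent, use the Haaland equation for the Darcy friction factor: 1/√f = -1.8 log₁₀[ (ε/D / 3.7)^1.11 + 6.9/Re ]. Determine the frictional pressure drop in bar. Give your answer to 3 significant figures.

ΔP ≈ 0.0548 bar

Q = 4.83 L/s = 4.83/1000 = 0.00483 m³/s.
Cross-sectional area A = πD²/4 = π(0.123)²/4 = 0.01188 m²; mean velocity V = Q/A = 0.00483/0.01188 = 0.4065 m/s.
Reynolds number Re = ρVD/μ = 1030 · 0.4065 · 0.123 / 0.00125 = 4.12e+04.
Re > 4000 → turbulent. Relative roughness ε/D = 0.00206/0.123 = 0.0167. Haaland: 1/√f = -1.8 log₁₀[(0.0167/3.7)^1.11 + 6.9/4.12e+04] = -1.8 log₁₀[0.0025 + 0.000167] = 4.633, so f = 0.04659.
Darcy-Weisbach: ΔP = f(L/D)(ρV²/2) = 0.04659·(170/0.123)·(1030·0.4065²/2) = 0.04659·1382·85.09 = 5479 Pa.
ΔP = 5479 Pa = 0.0548 bar.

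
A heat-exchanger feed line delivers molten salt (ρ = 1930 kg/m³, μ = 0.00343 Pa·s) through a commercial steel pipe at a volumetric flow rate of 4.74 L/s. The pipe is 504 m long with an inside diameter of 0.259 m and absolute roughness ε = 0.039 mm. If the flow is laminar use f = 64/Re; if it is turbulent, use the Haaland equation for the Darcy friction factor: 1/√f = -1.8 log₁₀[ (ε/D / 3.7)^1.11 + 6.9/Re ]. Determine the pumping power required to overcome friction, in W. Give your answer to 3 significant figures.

Q = 4.74 L/s = 4.74/1000 = 0.00474 m³/s.
Cross-sectional area A = πD²/4 = π(0.259)²/4 = 0.05269 m²; mean velocity V = Q/A = 0.00474/0.05269 = 0.08997 m/s.
Reynolds number Re = ρVD/μ = 1930 · 0.08997 · 0.259 / 0.00343 = 1.311e+04.
Re > 4000 → turbulent. Relative roughness ε/D = 3.9e-05/0.259 = 0.000151. Haaland: 1/√f = -1.8 log₁₀[(0.000151/3.7)^1.11 + 6.9/1.311e+04] = -1.8 log₁₀[1.34e-05 + 0.000526] = 5.882, so f = 0.0289.
Darcy-Weisbach: ΔP = f(L/D)(ρV²/2) = 0.0289·(504/0.259)·(1930·0.08997²/2) = 0.0289·1946·7.811 = 439.3 Pa.
Pumping power P = QΔP = 0.00474·439.3 = 2.082 W = 2.08 W.

P ≈ 2.08 W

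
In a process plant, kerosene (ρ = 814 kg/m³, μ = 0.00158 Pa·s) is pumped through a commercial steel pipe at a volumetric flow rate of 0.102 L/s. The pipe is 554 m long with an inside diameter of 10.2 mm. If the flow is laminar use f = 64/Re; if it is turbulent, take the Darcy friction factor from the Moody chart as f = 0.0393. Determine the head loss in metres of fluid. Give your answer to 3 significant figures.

h_f ≈ 170 m

Q = 0.102 L/s = 0.102/1000 = 0.000102 m³/s.
Cross-sectional area A = πD²/4 = π(0.0102)²/4 = 8.171e-05 m²; mean velocity V = Q/A = 0.000102/8.171e-05 = 1.248 m/s.
Reynolds number Re = ρVD/μ = 814 · 1.248 · 0.0102 / 0.00158 = 6560.
Re > 4000 → turbulent; use the Moody-chart value f = 0.0393.
Darcy-Weisbach: ΔP = f(L/D)(ρV²/2) = 0.0393·(554/0.0102)·(814·1.248²/2) = 0.0393·5.431e+04·634.2 = 1.354e+06 Pa.
Head loss h_f = ΔP/(ρg) = 1.354e+06/(814·9.81) = 170 m.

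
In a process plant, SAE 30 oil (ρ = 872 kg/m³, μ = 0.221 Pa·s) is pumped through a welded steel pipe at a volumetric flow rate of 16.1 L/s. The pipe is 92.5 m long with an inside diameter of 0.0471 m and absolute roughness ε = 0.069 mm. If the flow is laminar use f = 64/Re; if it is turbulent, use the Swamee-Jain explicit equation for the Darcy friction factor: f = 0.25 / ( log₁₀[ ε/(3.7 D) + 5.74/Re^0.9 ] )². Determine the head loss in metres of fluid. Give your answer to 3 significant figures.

Q = 16.1 L/s = 16.1/1000 = 0.0161 m³/s.
Cross-sectional area A = πD²/4 = π(0.0471)²/4 = 0.001742 m²; mean velocity V = Q/A = 0.0161/0.001742 = 9.24 m/s.
Reynolds number Re = ρVD/μ = 872 · 9.24 · 0.0471 / 0.221 = 1717.
Re < 2300 → laminar flow, so f = 64/Re = 64/1717 = 0.03727 (the turbulent correlation is not needed).
Darcy-Weisbach: ΔP = f(L/D)(ρV²/2) = 0.03727·(92.5/0.0471)·(872·9.24²/2) = 0.03727·1964·3.723e+04 = 2.725e+06 Pa.
Head loss h_f = ΔP/(ρg) = 2.725e+06/(872·9.81) = 319 m.

h_f ≈ 319 m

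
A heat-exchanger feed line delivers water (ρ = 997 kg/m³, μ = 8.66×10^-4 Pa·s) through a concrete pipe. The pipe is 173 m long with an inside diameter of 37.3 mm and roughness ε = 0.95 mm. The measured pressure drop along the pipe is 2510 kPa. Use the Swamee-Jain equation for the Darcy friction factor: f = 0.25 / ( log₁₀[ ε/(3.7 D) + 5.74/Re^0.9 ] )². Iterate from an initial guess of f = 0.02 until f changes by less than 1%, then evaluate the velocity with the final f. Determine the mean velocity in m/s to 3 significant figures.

V ≈ 4.49 m/s

Rearranging Darcy-Weisbach: V = √(2·ΔP·D/(f·L·ρ)). With ε/D = 0.00095/0.0373 = 0.0255, iterate starting from f = 0.02:
  f = 0.02 → V = √(2·2.51e+06·0.0373/(0.02·173·997)) = 7.368 m/s; Re = ρVD/μ = 3.164e+05; f → 0.05368
  f = 0.05368 → V = 4.497 m/s; Re = 1.931e+05; f → 0.05379
Converged (Δf/f < 1%). With the final f = 0.05379: V = √(2·2.51e+06·0.0373/(0.05379·173·997)) = 4.493 m/s.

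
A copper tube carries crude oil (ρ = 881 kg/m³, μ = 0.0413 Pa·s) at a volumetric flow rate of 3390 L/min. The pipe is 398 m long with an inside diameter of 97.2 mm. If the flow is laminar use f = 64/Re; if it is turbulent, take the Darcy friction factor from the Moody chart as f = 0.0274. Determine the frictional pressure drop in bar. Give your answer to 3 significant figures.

ΔP ≈ 28.7 bar

Q = 3390 L/min = 3390/60000 = 0.0565 m³/s.
Cross-sectional area A = πD²/4 = π(0.0972)²/4 = 0.00742 m²; mean velocity V = Q/A = 0.0565/0.00742 = 7.614 m/s.
Reynolds number Re = ρVD/μ = 881 · 7.614 · 0.0972 / 0.0413 = 1.579e+04.
Re > 4000 → turbulent; use the Moody-chart value f = 0.0274.
Darcy-Weisbach: ΔP = f(L/D)(ρV²/2) = 0.0274·(398/0.0972)·(881·7.614²/2) = 0.0274·4095·2.554e+04 = 2.865e+06 Pa.
ΔP = 2.865e+06 Pa = 28.7 bar.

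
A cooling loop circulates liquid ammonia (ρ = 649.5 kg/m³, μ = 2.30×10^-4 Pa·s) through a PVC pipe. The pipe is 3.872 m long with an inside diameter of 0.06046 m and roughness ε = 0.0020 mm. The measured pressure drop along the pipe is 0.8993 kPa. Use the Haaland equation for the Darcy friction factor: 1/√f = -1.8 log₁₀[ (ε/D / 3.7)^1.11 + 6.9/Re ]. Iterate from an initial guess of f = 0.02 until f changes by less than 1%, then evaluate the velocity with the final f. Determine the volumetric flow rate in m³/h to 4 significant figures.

Rearranging Darcy-Weisbach: V = √(2·ΔP·D/(f·L·ρ)). With ε/D = 2e-06/0.06046 = 3.31e-05, iterate starting from f = 0.02:
  f = 0.02 → V = √(2·899.3·0.06046/(0.02·3.872·649.5)) = 1.47 m/s; Re = ρVD/μ = 2.51e+05; f → 0.01509
  f = 0.01509 → V = 1.693 m/s; Re = 2.891e+05; f → 0.01472
  f = 0.01472 → V = 1.714 m/s; Re = 2.926e+05; f → 0.01469
Converged (Δf/f < 1%). With the final f = 0.01469: V = √(2·899.3·0.06046/(0.01469·3.872·649.5)) = 1.716 m/s.
Q = V·A = 1.716·(π/4·0.06046²) = 0.004926 m³/s = 17.73 m³/h.

Q ≈ 17.73 m³/h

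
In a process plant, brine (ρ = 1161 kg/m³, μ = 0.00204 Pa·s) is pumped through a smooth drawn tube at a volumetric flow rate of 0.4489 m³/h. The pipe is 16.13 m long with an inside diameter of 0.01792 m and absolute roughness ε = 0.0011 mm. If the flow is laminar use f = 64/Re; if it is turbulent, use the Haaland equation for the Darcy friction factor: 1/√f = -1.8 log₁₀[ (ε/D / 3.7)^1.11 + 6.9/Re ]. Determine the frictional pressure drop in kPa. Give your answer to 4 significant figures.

Q = 0.4489 m³/h = 0.4489/3600 = 0.0001247 m³/s.
Cross-sectional area A = πD²/4 = π(0.01792)²/4 = 0.0002522 m²; mean velocity V = Q/A = 0.0001247/0.0002522 = 0.4944 m/s.
Reynolds number Re = ρVD/μ = 1161 · 0.4944 · 0.01792 / 0.00204 = 5042.
Re > 4000 → turbulent. Relative roughness ε/D = 1.1e-06/0.01792 = 6.14e-05. Haaland: 1/√f = -1.8 log₁₀[(6.14e-05/3.7)^1.11 + 6.9/5042] = -1.8 log₁₀[4.94e-06 + 0.00137] = 5.152, so f = 0.03767.
Darcy-Weisbach: ΔP = f(L/D)(ρV²/2) = 0.03767·(16.13/0.01792)·(1161·0.4944²/2) = 0.03767·900.1·141.9 = 4812 Pa.
ΔP = 4812 Pa = 4.812 kPa.

ΔP ≈ 4.812 kPa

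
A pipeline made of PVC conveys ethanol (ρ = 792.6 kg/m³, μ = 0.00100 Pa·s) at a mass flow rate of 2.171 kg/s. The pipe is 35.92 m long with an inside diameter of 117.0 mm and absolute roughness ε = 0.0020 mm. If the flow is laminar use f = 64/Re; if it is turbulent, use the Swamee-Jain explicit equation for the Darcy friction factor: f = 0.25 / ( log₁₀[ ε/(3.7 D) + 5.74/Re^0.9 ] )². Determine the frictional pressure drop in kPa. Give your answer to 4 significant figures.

A = πD²/4 = π(0.117)²/4 = 0.01075 m²; mean velocity V = ṁ/(ρA) = 2.171/(792.6 · 0.01075) = 0.2548 m/s.
Reynolds number Re = ρVD/μ = 792.6 · 0.2548 · 0.117 / 0.001 = 2.363e+04.
Re > 4000 → turbulent. Relative roughness ε/D = 2e-06/0.117 = 1.71e-05. Swamee-Jain: f = 0.25/(log₁₀[1.71e-05/3.7 + 5.74/2.363e+04^0.9])² = 0.25/(log₁₀[4.62e-06 + 0.000665])² = 0.25/(-3.174)² = 0.02481.
Darcy-Weisbach: ΔP = f(L/D)(ρV²/2) = 0.02481·(35.92/0.117)·(792.6·0.2548²/2) = 0.02481·307·25.72 = 196 Pa.
ΔP = 196 Pa = 0.1960 kPa.

ΔP ≈ 0.1960 kPa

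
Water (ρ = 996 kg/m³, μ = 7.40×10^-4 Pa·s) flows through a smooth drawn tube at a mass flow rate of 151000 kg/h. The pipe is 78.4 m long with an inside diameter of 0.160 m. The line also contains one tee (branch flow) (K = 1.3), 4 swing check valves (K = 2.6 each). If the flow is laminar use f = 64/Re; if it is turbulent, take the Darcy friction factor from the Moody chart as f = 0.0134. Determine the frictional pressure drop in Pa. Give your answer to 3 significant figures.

ṁ = 151000 kg/h = 151000/3600 = 41.94 kg/s.
A = πD²/4 = π(0.16)²/4 = 0.02011 m²; mean velocity V = ṁ/(ρA) = 41.94/(996 · 0.02011) = 2.095 m/s.
Reynolds number Re = ρVD/μ = 996 · 2.095 · 0.16 / 0.00074 = 4.511e+05.
Re > 4000 → turbulent; use the Moody-chart value f = 0.0134.
Total minor-loss coefficient ΣK = 1·1.3 + 4·2.6 = 11.7.
ΔP = [f·L/D + ΣK]·(ρV²/2) = [0.0134·78.4/0.16 + 11.7]·(996·2.095²/2) = [6.566 + 11.7]·2185 = 3.991e+04 Pa.

ΔP ≈ 39900 Pa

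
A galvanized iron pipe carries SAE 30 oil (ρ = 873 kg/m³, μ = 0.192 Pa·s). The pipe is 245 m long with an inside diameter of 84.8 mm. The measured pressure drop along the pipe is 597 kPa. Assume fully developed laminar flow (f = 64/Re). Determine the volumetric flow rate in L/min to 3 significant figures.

Q ≈ 966 L/min

For laminar flow, f = 64/Re with Re = ρVD/μ, so Darcy-Weisbach reduces to ΔP = 32μLV/D². Solving for V: V = ΔP·D²/(32μL) = 5.97e+05·(0.0848)²/(32·0.192·245) = 2.852 m/s.
Check: Re = ρVD/μ = 873·2.852·0.0848/0.192 = 1100 < 2300, so the laminar assumption holds.
Q = V·A = 2.852·(π/4·0.0848²) = 0.01611 m³/s = 966 L/min.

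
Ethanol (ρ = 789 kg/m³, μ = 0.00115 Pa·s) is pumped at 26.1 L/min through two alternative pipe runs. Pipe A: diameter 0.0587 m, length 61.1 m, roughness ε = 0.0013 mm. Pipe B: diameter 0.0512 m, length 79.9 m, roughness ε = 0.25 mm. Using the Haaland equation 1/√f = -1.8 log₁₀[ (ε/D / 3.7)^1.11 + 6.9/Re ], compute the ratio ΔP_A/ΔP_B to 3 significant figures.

Pipe A: V = Q/A = 0.000435/0.002706 = 0.1607 m/s; Re = 6474; ε/D = 2.21e-05; Haaland → f = 0.03495; ΔP_A = f(L/D)(ρV²/2) = 370.8 Pa.
Pipe B: V = Q/A = 0.000435/0.002059 = 0.2113 m/s; Re = 7422; ε/D = 0.00488; Haaland → f = 0.03922; ΔP_B = f(L/D)(ρV²/2) = 1078 Pa.
ΔP_A/ΔP_B = 370.8/1078 = 0.344.

ΔP_A/ΔP_B ≈ 0.344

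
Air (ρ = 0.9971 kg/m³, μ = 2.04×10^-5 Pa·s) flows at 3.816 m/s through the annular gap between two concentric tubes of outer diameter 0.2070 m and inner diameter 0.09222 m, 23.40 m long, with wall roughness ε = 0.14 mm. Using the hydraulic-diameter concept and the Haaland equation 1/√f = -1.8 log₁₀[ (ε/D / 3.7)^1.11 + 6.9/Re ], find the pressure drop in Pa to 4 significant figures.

Hydraulic diameter D_h = 4A/P = D_o - D_i = 0.207 - 0.09222 = 0.1148 m.
Re = ρVD_h/μ = 0.9971·3.816·0.1148/2.04e-05 = 2.141e+04.
ε/D_h = 0.00014/0.1148 = 0.00122; Haaland gives 1/√f = -1.8 log₁₀[0.000136+0.000322] = 6.009, so f = 0.02769.
ΔP = f(L/D_h)(ρV²/2) = 0.02769·23.4/0.1148·7.26 = 40.99 Pa.

ΔP ≈ 40.99 Pa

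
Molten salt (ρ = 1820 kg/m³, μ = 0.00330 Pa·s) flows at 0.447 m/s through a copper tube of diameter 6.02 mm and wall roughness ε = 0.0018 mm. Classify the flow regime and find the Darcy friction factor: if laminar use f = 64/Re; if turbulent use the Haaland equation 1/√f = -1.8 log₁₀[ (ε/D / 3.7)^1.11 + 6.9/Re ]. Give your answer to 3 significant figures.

Re = ρVD/μ = 1820·0.447·0.00602/0.0033 = 1484.
Re < 2300 → laminar, so f = 64/Re = 0.04312 (roughness is irrelevant in laminar flow).

f ≈ 0.0431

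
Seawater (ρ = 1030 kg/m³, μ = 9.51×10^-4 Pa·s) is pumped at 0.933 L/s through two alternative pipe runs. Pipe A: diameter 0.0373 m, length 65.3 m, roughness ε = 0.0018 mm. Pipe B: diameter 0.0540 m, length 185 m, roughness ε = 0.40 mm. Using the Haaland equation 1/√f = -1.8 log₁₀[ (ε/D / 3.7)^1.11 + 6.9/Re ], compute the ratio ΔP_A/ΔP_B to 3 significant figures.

ΔP_A/ΔP_B ≈ 1.37

Pipe A: V = Q/A = 0.000933/0.001093 = 0.8538 m/s; Re = 3.449e+04; ε/D = 4.83e-05; Haaland → f = 0.02266; ΔP_A = f(L/D)(ρV²/2) = 1.489e+04 Pa.
Pipe B: V = Q/A = 0.000933/0.00229 = 0.4074 m/s; Re = 2.383e+04; ε/D = 0.00741; Haaland → f = 0.03706; ΔP_B = f(L/D)(ρV²/2) = 1.085e+04 Pa.
ΔP_A/ΔP_B = 1.489e+04/1.085e+04 = 1.37.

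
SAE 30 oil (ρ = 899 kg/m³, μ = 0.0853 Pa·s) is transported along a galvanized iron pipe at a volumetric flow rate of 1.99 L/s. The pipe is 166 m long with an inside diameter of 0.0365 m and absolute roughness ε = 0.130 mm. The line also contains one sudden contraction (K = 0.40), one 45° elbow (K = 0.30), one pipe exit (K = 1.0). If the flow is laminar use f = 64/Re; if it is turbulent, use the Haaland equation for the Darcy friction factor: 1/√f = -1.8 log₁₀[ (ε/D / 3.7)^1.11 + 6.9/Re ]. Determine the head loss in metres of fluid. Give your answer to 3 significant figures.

h_f ≈ 73.7 m

Q = 1.99 L/s = 1.99/1000 = 0.00199 m³/s.
Cross-sectional area A = πD²/4 = π(0.0365)²/4 = 0.001046 m²; mean velocity V = Q/A = 0.00199/0.001046 = 1.902 m/s.
Reynolds number Re = ρVD/μ = 899 · 1.902 · 0.0365 / 0.0853 = 731.6.
Re < 2300 → laminar flow, so f = 64/Re = 64/731.6 = 0.08748 (the turbulent correlation is not needed).
Total minor-loss coefficient ΣK = 1·0.4 + 1·0.3 + 1·1 = 1.7.
ΔP = [f·L/D + ΣK]·(ρV²/2) = [0.08748·166/0.0365 + 1.7]·(899·1.902²/2) = [397.8 + 1.7]·1626 = 6.496e+05 Pa.
Head loss h_f = ΔP/(ρg) = 6.496e+05/(899·9.81) = 73.7 m.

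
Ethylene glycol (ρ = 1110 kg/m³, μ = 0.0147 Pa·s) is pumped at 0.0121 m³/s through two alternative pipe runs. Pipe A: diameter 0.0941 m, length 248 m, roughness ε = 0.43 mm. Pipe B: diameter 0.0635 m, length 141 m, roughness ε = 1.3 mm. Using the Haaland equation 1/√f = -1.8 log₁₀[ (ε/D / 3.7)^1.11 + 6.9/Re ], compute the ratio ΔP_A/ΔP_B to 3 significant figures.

ΔP_A/ΔP_B ≈ 0.172

Pipe A: V = Q/A = 0.0121/0.006955 = 1.74 m/s; Re = 1.236e+04; ε/D = 0.00457; Haaland → f = 0.03572; ΔP_A = f(L/D)(ρV²/2) = 1.582e+05 Pa.
Pipe B: V = Q/A = 0.0121/0.003167 = 3.821 m/s; Re = 1.832e+04; ε/D = 0.0205; Haaland → f = 0.05117; ΔP_B = f(L/D)(ρV²/2) = 9.206e+05 Pa.
ΔP_A/ΔP_B = 1.582e+05/9.206e+05 = 0.172.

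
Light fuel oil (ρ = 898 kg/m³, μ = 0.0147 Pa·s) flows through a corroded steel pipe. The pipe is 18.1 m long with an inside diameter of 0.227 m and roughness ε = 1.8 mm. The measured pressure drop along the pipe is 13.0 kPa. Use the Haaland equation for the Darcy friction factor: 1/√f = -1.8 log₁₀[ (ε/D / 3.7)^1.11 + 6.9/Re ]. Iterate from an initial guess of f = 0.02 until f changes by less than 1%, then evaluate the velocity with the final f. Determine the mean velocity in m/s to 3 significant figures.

Rearranging Darcy-Weisbach: V = √(2·ΔP·D/(f·L·ρ)). With ε/D = 0.0018/0.227 = 0.00793, iterate starting from f = 0.02:
  f = 0.02 → V = √(2·1.3e+04·0.227/(0.02·18.1·898)) = 4.261 m/s; Re = ρVD/μ = 5.909e+04; f → 0.03624
  f = 0.03624 → V = 3.165 m/s; Re = 4.39e+04; f → 0.0366
Converged (Δf/f < 1%). With the final f = 0.0366: V = √(2·1.3e+04·0.227/(0.0366·18.1·898)) = 3.15 m/s.

V ≈ 3.15 m/s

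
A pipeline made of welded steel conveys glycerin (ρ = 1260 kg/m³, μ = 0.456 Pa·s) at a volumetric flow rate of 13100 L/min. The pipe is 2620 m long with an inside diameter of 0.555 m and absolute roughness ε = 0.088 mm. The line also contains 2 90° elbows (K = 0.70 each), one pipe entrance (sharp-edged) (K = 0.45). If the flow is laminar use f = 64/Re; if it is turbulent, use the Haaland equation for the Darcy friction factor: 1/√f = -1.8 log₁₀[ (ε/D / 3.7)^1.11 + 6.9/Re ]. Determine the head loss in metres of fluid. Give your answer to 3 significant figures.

h_f ≈ 9.14 m

Q = 13100 L/min = 13100/60000 = 0.2183 m³/s.
Cross-sectional area A = πD²/4 = π(0.555)²/4 = 0.2419 m²; mean velocity V = Q/A = 0.2183/0.2419 = 0.9025 m/s.
Reynolds number Re = ρVD/μ = 1260 · 0.9025 · 0.555 / 0.456 = 1384.
Re < 2300 → laminar flow, so f = 64/Re = 64/1384 = 0.04624 (the turbulent correlation is not needed).
Total minor-loss coefficient ΣK = 2·0.7 + 1·0.45 = 1.85.
ΔP = [f·L/D + ΣK]·(ρV²/2) = [0.04624·2620/0.555 + 1.85]·(1260·0.9025²/2) = [218.3 + 1.85]·513.1 = 1.13e+05 Pa.
Head loss h_f = ΔP/(ρg) = 1.13e+05/(1260·9.81) = 9.14 m.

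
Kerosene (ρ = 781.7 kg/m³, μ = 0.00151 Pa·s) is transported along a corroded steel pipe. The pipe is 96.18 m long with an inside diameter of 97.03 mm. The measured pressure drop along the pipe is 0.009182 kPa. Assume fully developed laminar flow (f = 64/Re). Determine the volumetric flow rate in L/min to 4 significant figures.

Q ≈ 8.253 L/min

For laminar flow, f = 64/Re with Re = ρVD/μ, so Darcy-Weisbach reduces to ΔP = 32μLV/D². Solving for V: V = ΔP·D²/(32μL) = 9.182·(0.09703)²/(32·0.00151·96.18) = 0.0186 m/s.
Check: Re = ρVD/μ = 781.7·0.0186·0.09703/0.00151 = 934.3 < 2300, so the laminar assumption holds.
Q = V·A = 0.0186·(π/4·0.09703²) = 0.0001375 m³/s = 8.253 L/min.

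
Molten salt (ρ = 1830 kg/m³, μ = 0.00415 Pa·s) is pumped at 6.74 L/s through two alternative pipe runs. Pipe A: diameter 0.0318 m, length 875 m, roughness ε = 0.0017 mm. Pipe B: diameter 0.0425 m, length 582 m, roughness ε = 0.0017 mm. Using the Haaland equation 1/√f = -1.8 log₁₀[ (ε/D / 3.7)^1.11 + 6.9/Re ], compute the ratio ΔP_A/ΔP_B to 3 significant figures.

Pipe A: V = Q/A = 0.00674/0.0007942 = 8.486 m/s; Re = 1.19e+05; ε/D = 5.35e-05; Haaland → f = 0.01745; ΔP_A = f(L/D)(ρV²/2) = 3.163e+07 Pa.
Pipe B: V = Q/A = 0.00674/0.001419 = 4.751 m/s; Re = 8.904e+04; ε/D = 4e-05; Haaland → f = 0.01842; ΔP_B = f(L/D)(ρV²/2) = 5.209e+06 Pa.
ΔP_A/ΔP_B = 3.163e+07/5.209e+06 = 6.07.

ΔP_A/ΔP_B ≈ 6.07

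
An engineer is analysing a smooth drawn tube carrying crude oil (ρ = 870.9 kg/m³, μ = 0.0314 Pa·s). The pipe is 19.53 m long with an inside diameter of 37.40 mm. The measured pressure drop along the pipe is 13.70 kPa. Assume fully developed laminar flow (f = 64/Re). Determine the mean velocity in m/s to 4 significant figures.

For laminar flow, f = 64/Re with Re = ρVD/μ, so Darcy-Weisbach reduces to ΔP = 32μLV/D². Solving for V: V = ΔP·D²/(32μL) = 1.37e+04·(0.0374)²/(32·0.0314·19.53) = 0.9765 m/s.
Check: Re = ρVD/μ = 870.9·0.9765·0.0374/0.0314 = 1013 < 2300, so the laminar assumption holds.

V ≈ 0.9765 m/s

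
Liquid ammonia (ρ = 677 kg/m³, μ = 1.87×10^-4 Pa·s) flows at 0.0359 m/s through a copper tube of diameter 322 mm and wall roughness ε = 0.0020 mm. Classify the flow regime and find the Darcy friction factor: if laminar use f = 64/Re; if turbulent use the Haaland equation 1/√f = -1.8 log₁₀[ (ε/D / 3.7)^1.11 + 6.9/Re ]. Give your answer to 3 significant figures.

Re = ρVD/μ = 677·0.0359·0.322/0.000187 = 4.185e+04.
Re > 4000 → turbulent. ε/D = 2e-06/0.322 = 6.21e-06; Haaland: 1/√f = -1.8 log₁₀[3.89e-07 + 0.000165] = 6.807, so f = 0.02158.

f ≈ 0.0216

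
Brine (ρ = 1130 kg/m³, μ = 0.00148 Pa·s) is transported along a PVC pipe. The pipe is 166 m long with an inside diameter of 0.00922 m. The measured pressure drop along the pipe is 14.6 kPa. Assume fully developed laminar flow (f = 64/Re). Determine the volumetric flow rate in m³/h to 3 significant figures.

Q ≈ 0.0379 m³/h

For laminar flow, f = 64/Re with Re = ρVD/μ, so Darcy-Weisbach reduces to ΔP = 32μLV/D². Solving for V: V = ΔP·D²/(32μL) = 1.46e+04·(0.00922)²/(32·0.00148·166) = 0.1579 m/s.
Check: Re = ρVD/μ = 1130·0.1579·0.00922/0.00148 = 1111 < 2300, so the laminar assumption holds.
Q = V·A = 0.1579·(π/4·0.00922²) = 1.054e-05 m³/s = 0.0379 m³/h.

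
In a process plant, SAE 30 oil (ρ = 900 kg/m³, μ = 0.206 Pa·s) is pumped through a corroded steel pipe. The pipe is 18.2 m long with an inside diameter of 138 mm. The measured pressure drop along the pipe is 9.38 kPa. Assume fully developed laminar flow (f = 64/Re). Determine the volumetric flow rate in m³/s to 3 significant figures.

Q ≈ 0.0223 m³/s

For laminar flow, f = 64/Re with Re = ρVD/μ, so Darcy-Weisbach reduces to ΔP = 32μLV/D². Solving for V: V = ΔP·D²/(32μL) = 9380·(0.138)²/(32·0.206·18.2) = 1.489 m/s.
Check: Re = ρVD/μ = 900·1.489·0.138/0.206 = 897.7 < 2300, so the laminar assumption holds.
Q = V·A = 1.489·(π/4·0.138²) = 0.02227 m³/s = 0.0223 m³/s.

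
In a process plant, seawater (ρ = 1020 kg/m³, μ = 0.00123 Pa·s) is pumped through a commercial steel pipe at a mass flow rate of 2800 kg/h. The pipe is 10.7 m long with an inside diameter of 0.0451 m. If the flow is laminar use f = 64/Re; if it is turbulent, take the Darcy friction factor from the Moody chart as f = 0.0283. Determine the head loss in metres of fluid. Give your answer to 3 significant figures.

ṁ = 2800 kg/h = 2800/3600 = 0.7778 kg/s.
A = πD²/4 = π(0.0451)²/4 = 0.001598 m²; mean velocity V = ṁ/(ρA) = 0.7778/(1020 · 0.001598) = 0.4773 m/s.
Reynolds number Re = ρVD/μ = 1020 · 0.4773 · 0.0451 / 0.00123 = 1.785e+04.
Re > 4000 → turbulent; use the Moody-chart value f = 0.0283.
Darcy-Weisbach: ΔP = f(L/D)(ρV²/2) = 0.0283·(10.7/0.0451)·(1020·0.4773²/2) = 0.0283·237.3·116.2 = 780.2 Pa.
Head loss h_f = ΔP/(ρg) = 780.2/(1020·9.81) = 0.0780 m.

h_f ≈ 0.0780 m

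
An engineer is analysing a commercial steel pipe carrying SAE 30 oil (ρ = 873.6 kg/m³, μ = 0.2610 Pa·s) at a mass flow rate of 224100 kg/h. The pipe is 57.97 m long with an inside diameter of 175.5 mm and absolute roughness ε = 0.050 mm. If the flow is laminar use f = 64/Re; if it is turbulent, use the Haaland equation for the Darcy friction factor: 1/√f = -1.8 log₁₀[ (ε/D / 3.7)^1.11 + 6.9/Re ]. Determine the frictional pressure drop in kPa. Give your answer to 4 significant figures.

ΔP ≈ 46.30 kPa

ṁ = 224100 kg/h = 224100/3600 = 62.25 kg/s.
A = πD²/4 = π(0.1755)²/4 = 0.02419 m²; mean velocity V = ṁ/(ρA) = 62.25/(873.6 · 0.02419) = 2.946 m/s.
Reynolds number Re = ρVD/μ = 873.6 · 2.946 · 0.1755 / 0.261 = 1730.
Re < 2300 → laminar flow, so f = 64/Re = 64/1730 = 0.03699 (the turbulent correlation is not needed).
Darcy-Weisbach: ΔP = f(L/D)(ρV²/2) = 0.03699·(57.97/0.1755)·(873.6·2.946²/2) = 0.03699·330.3·3790 = 4.63e+04 Pa.
ΔP = 4.63e+04 Pa = 46.30 kPa.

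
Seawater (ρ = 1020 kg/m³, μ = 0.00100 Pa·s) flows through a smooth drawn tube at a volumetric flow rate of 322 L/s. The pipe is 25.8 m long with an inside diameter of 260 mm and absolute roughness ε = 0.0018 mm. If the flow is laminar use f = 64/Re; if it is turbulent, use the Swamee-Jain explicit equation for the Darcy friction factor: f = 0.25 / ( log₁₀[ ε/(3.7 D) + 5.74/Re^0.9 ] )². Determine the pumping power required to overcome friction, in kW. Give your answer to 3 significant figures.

Q = 322 L/s = 322/1000 = 0.322 m³/s.
Cross-sectional area A = πD²/4 = π(0.26)²/4 = 0.05309 m²; mean velocity V = Q/A = 0.322/0.05309 = 6.065 m/s.
Reynolds number Re = ρVD/μ = 1020 · 6.065 · 0.26 / 0.001 = 1.608e+06.
Re > 4000 → turbulent. Relative roughness ε/D = 1.8e-06/0.26 = 6.92e-06. Swamee-Jain: f = 0.25/(log₁₀[6.92e-06/3.7 + 5.74/1.608e+06^0.9])² = 0.25/(log₁₀[1.87e-06 + 1.49e-05])² = 0.25/(-4.775)² = 0.01096.
Darcy-Weisbach: ΔP = f(L/D)(ρV²/2) = 0.01096·(25.8/0.26)·(1020·6.065²/2) = 0.01096·99.23·1.876e+04 = 2.041e+04 Pa.
Pumping power P = QΔP = 0.322·2.041e+04 = 6571 W = 6.57 kW.

P ≈ 6.57 kW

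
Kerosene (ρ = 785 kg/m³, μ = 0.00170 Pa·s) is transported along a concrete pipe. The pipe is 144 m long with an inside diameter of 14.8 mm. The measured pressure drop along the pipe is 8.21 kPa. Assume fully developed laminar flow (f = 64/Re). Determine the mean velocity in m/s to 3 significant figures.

V ≈ 0.230 m/s

For laminar flow, f = 64/Re with Re = ρVD/μ, so Darcy-Weisbach reduces to ΔP = 32μLV/D². Solving for V: V = ΔP·D²/(32μL) = 8210·(0.0148)²/(32·0.0017·144) = 0.2296 m/s.
Check: Re = ρVD/μ = 785·0.2296·0.0148/0.0017 = 1569 < 2300, so the laminar assumption holds.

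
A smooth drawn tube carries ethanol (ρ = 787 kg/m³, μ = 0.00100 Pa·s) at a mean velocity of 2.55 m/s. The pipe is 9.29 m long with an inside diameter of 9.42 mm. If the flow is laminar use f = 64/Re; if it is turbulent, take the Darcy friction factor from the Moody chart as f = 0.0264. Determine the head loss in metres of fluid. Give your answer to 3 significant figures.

h_f ≈ 8.63 m

Reynolds number Re = ρVD/μ = 787 · 2.55 · 0.00942 / 0.001 = 1.89e+04.
Re > 4000 → turbulent; use the Moody-chart value f = 0.0264.
Darcy-Weisbach: ΔP = f(L/D)(ρV²/2) = 0.0264·(9.29/0.00942)·(787·2.55²/2) = 0.0264·986.2·2559 = 6.662e+04 Pa.
Head loss h_f = ΔP/(ρg) = 6.662e+04/(787·9.81) = 8.63 m.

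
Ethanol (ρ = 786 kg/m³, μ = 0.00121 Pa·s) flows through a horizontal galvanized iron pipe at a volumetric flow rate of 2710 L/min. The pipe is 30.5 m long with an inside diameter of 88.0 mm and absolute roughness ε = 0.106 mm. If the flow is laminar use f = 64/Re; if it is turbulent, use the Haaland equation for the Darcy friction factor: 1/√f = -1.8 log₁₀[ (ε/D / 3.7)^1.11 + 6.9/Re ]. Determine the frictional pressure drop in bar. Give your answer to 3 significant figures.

ΔP ≈ 1.59 bar

Q = 2710 L/min = 2710/60000 = 0.04517 m³/s.
Cross-sectional area A = πD²/4 = π(0.088)²/4 = 0.006082 m²; mean velocity V = Q/A = 0.04517/0.006082 = 7.426 m/s.
Reynolds number Re = ρVD/μ = 786 · 7.426 · 0.088 / 0.00121 = 4.245e+05.
Re > 4000 → turbulent. Relative roughness ε/D = 0.000106/0.088 = 0.0012. Haaland: 1/√f = -1.8 log₁₀[(0.0012/3.7)^1.11 + 6.9/4.245e+05] = -1.8 log₁₀[0.000135 + 1.63e-05] = 6.879, so f = 0.02113.
Darcy-Weisbach: ΔP = f(L/D)(ρV²/2) = 0.02113·(30.5/0.088)·(786·7.426²/2) = 0.02113·346.6·2.167e+04 = 1.588e+05 Pa.
ΔP = 1.588e+05 Pa = 1.59 bar.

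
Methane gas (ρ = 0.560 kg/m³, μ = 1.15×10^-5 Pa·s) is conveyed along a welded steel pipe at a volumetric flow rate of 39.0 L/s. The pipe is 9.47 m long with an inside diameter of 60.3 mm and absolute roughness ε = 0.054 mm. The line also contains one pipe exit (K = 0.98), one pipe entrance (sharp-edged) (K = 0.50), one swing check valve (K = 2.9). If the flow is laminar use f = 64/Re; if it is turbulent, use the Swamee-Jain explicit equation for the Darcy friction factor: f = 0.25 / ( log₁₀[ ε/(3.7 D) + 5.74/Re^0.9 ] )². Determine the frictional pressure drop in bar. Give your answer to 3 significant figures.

ΔP ≈ 0.00431 bar

Q = 39.0 L/s = 39.0/1000 = 0.039 m³/s.
Cross-sectional area A = πD²/4 = π(0.0603)²/4 = 0.002856 m²; mean velocity V = Q/A = 0.039/0.002856 = 13.66 m/s.
Reynolds number Re = ρVD/μ = 0.56 · 13.66 · 0.0603 / 1.15e-05 = 4.01e+04.
Re > 4000 → turbulent. Relative roughness ε/D = 5.4e-05/0.0603 = 0.000896. Swamee-Jain: f = 0.25/(log₁₀[0.000896/3.7 + 5.74/4.01e+04^0.9])² = 0.25/(log₁₀[0.000242 + 0.000413])² = 0.25/(-3.184)² = 0.02467.
Total minor-loss coefficient ΣK = 1·0.98 + 1·0.5 + 1·2.9 = 4.38.
ΔP = [f·L/D + ΣK]·(ρV²/2) = [0.02467·9.47/0.0603 + 4.38]·(0.56·13.66²/2) = [3.874 + 4.38]·52.22 = 431 Pa.
ΔP = 431 Pa = 0.00431 bar.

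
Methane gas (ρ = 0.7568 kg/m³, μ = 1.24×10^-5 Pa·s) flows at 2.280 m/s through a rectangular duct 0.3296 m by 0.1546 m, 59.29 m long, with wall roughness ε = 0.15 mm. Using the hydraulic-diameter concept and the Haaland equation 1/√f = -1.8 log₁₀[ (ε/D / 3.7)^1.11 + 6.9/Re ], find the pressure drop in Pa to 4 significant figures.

ΔP ≈ 13.90 Pa

Hydraulic diameter D_h = 4A/P = 4·(0.3296·0.1546)/(2·(0.3296+0.1546)) = 0.2038/0.9684 = 0.2105 m.
Re = ρVD_h/μ = 0.7568·2.28·0.2105/1.24e-05 = 2.929e+04.
ε/D_h = 0.00015/0.2105 = 0.000713; Haaland gives 1/√f = -1.8 log₁₀[7.52e-05+0.000236] = 6.314, so f = 0.02509.
ΔP = f(L/D_h)(ρV²/2) = 0.02509·59.29/0.2105·1.967 = 13.9 Pa.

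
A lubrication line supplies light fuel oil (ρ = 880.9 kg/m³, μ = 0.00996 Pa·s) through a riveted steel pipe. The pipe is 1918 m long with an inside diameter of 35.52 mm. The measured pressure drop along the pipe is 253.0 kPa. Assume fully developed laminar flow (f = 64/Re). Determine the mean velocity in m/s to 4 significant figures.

V ≈ 0.5222 m/s

For laminar flow, f = 64/Re with Re = ρVD/μ, so Darcy-Weisbach reduces to ΔP = 32μLV/D². Solving for V: V = ΔP·D²/(32μL) = 2.53e+05·(0.03552)²/(32·0.00996·1918) = 0.5222 m/s.
Check: Re = ρVD/μ = 880.9·0.5222·0.03552/0.00996 = 1640 < 2300, so the laminar assumption holds.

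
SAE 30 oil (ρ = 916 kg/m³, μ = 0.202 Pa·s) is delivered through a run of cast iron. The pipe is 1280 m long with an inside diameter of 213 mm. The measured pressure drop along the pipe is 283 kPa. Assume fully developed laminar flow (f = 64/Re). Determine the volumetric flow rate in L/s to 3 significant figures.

For laminar flow, f = 64/Re with Re = ρVD/μ, so Darcy-Weisbach reduces to ΔP = 32μLV/D². Solving for V: V = ΔP·D²/(32μL) = 2.83e+05·(0.213)²/(32·0.202·1280) = 1.552 m/s.
Check: Re = ρVD/μ = 916·1.552·0.213/0.202 = 1499 < 2300, so the laminar assumption holds.
Q = V·A = 1.552·(π/4·0.213²) = 0.05529 m³/s = 55.3 L/s.

Q ≈ 55.3 L/s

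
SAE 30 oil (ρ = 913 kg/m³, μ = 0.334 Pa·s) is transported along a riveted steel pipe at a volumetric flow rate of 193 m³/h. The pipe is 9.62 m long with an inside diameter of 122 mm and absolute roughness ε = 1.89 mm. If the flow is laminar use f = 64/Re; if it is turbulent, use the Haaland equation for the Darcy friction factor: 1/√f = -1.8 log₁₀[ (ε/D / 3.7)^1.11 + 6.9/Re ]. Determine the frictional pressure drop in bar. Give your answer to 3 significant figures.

Q = 193 m³/h = 193/3600 = 0.05361 m³/s.
Cross-sectional area A = πD²/4 = π(0.122)²/4 = 0.01169 m²; mean velocity V = Q/A = 0.05361/0.01169 = 4.586 m/s.
Reynolds number Re = ρVD/μ = 913 · 4.586 · 0.122 / 0.334 = 1529.
Re < 2300 → laminar flow, so f = 64/Re = 64/1529 = 0.04185 (the turbulent correlation is not needed).
Darcy-Weisbach: ΔP = f(L/D)(ρV²/2) = 0.04185·(9.62/0.122)·(913·4.586²/2) = 0.04185·78.85·9601 = 3.168e+04 Pa.
ΔP = 3.168e+04 Pa = 0.317 bar.

ΔP ≈ 0.317 bar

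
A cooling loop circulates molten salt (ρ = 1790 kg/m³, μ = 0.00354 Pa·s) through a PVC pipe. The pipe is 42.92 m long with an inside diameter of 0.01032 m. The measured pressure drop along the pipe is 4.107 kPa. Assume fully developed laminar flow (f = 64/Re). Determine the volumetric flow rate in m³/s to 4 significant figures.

Q ≈ 7.525×10^-6 m³/s

For laminar flow, f = 64/Re with Re = ρVD/μ, so Darcy-Weisbach reduces to ΔP = 32μLV/D². Solving for V: V = ΔP·D²/(32μL) = 4107·(0.01032)²/(32·0.00354·42.92) = 0.08996 m/s.
Check: Re = ρVD/μ = 1790·0.08996·0.01032/0.00354 = 469.5 < 2300, so the laminar assumption holds.
Q = V·A = 0.08996·(π/4·0.01032²) = 7.525e-06 m³/s = 7.525×10^-6 m³/s.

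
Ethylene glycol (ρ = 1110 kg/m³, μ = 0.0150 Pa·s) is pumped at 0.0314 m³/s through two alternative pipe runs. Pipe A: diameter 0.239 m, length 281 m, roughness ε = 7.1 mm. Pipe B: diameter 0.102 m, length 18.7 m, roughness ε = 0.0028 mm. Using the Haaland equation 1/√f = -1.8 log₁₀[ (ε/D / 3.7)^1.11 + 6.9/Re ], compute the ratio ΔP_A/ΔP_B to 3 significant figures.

ΔP_A/ΔP_B ≈ 0.538

Pipe A: V = Q/A = 0.0314/0.04486 = 0.6999 m/s; Re = 1.238e+04; ε/D = 0.0297; Haaland → f = 0.05951; ΔP_A = f(L/D)(ρV²/2) = 1.902e+04 Pa.
Pipe B: V = Q/A = 0.0314/0.008171 = 3.843 m/s; Re = 2.9e+04; ε/D = 2.75e-05; Haaland → f = 0.02355; ΔP_B = f(L/D)(ρV²/2) = 3.539e+04 Pa.
ΔP_A/ΔP_B = 1.902e+04/3.539e+04 = 0.538.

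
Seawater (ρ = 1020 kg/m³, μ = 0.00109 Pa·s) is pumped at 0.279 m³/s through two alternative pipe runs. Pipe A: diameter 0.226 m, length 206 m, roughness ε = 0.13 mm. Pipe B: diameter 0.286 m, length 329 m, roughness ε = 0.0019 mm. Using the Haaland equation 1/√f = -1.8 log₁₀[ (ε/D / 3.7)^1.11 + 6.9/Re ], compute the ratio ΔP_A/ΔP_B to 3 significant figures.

Pipe A: V = Q/A = 0.279/0.04011 = 6.955 m/s; Re = 1.471e+06; ε/D = 0.000575; Haaland → f = 0.01755; ΔP_A = f(L/D)(ρV²/2) = 3.945e+05 Pa.
Pipe B: V = Q/A = 0.279/0.06424 = 4.343 m/s; Re = 1.162e+06; ε/D = 6.64e-06; Haaland → f = 0.01143; ΔP_B = f(L/D)(ρV²/2) = 1.265e+05 Pa.
ΔP_A/ΔP_B = 3.945e+05/1.265e+05 = 3.12.

ΔP_A/ΔP_B ≈ 3.12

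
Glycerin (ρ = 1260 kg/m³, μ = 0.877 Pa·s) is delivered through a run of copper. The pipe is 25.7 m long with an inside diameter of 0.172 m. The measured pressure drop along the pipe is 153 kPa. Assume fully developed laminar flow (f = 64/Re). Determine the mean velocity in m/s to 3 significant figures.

V ≈ 6.28 m/s

For laminar flow, f = 64/Re with Re = ρVD/μ, so Darcy-Weisbach reduces to ΔP = 32μLV/D². Solving for V: V = ΔP·D²/(32μL) = 1.53e+05·(0.172)²/(32·0.877·25.7) = 6.276 m/s.
Check: Re = ρVD/μ = 1260·6.276·0.172/0.877 = 1551 < 2300, so the laminar assumption holds.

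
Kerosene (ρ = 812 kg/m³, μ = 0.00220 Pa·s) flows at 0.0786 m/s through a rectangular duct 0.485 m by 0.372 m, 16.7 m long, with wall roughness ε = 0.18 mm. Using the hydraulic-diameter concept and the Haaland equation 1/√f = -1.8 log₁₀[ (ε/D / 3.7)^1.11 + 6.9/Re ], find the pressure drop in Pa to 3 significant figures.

Hydraulic diameter D_h = 4A/P = 4·(0.485·0.372)/(2·(0.485+0.372)) = 0.7217/1.714 = 0.4211 m.
Re = ρVD_h/μ = 812·0.0786·0.4211/0.0022 = 1.221e+04.
ε/D_h = 0.00018/0.4211 = 0.000428; Haaland gives 1/√f = -1.8 log₁₀[4.26e-05+0.000565] = 5.79, so f = 0.02983.
ΔP = f(L/D_h)(ρV²/2) = 0.02983·16.7/0.4211·2.508 = 2.968 Pa.

ΔP ≈ 2.97 Pa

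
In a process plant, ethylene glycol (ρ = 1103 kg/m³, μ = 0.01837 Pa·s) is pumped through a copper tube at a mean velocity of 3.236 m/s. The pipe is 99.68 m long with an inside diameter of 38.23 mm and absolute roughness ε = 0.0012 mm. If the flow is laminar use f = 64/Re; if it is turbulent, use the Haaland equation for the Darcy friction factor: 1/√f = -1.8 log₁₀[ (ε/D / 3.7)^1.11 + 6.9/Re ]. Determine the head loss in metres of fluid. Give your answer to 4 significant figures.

h_f ≈ 46.75 m

Reynolds number Re = ρVD/μ = 1103 · 3.236 · 0.03823 / 0.0184 = 7428.
Re > 4000 → turbulent. Relative roughness ε/D = 1.2e-06/0.03823 = 3.14e-05. Haaland: 1/√f = -1.8 log₁₀[(3.14e-05/3.7)^1.11 + 6.9/7428] = -1.8 log₁₀[2.35e-06 + 0.000929] = 5.456, so f = 0.0336.
Darcy-Weisbach: ΔP = f(L/D)(ρV²/2) = 0.0336·(99.68/0.03823)·(1103·3.236²/2) = 0.0336·2607·5775 = 5.059e+05 Pa.
Head loss h_f = ΔP/(ρg) = 5.059e+05/(1103·9.81) = 46.75 m.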